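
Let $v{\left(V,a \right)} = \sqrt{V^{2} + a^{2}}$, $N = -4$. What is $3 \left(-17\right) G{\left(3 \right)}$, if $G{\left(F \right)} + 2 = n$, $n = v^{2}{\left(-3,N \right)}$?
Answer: $-1173$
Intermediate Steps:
$n = 25$ ($n = \left(\sqrt{\left(-3\right)^{2} + \left(-4\right)^{2}}\right)^{2} = \left(\sqrt{9 + 16}\right)^{2} = \left(\sqrt{25}\right)^{2} = 5^{2} = 25$)
$G{\left(F \right)} = 23$ ($G{\left(F \right)} = -2 + 25 = 23$)
$3 \left(-17\right) G{\left(3 \right)} = 3 \left(-17\right) 23 = \left(-51\right) 23 = -1173$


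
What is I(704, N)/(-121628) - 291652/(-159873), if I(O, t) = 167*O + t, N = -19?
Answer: 16680138179/19445033244 ≈ 0.85781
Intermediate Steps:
I(O, t) = t + 167*O
I(704, N)/(-121628) - 291652/(-159873) = (-19 + 167*704)/(-121628) - 291652/(-159873) = (-19 + 117568)*(-1/121628) - 291652*(-1/159873) = 117549*(-1/121628) + 291652/159873 = -117549/121628 + 291652/159873 = 16680138179/19445033244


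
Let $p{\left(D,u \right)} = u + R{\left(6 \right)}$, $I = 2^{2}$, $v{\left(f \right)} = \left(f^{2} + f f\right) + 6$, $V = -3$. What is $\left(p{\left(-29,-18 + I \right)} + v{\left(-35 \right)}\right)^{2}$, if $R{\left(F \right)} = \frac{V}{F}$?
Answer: $\frac{23843689}{4} \approx 5.9609 \cdot 10^{6}$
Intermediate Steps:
$R{\left(F \right)} = - \frac{3}{F}$
$v{\left(f \right)} = 6 + 2 f^{2}$ ($v{\left(f \right)} = \left(f^{2} + f^{2}\right) + 6 = 2 f^{2} + 6 = 6 + 2 f^{2}$)
$I = 4$
$p{\left(D,u \right)} = - \frac{1}{2} + u$ ($p{\left(D,u \right)} = u - \frac{3}{6} = u - \frac{1}{2} = - \frac{1}{2} + u$)
$\left(p{\left(-29,-18 + I \right)} + v{\left(-35 \right)}\right)^{2} = \left(\left(- \frac{1}{2} + \left(-18 + 4\right)\right) + \left(6 + 2 \left(-35\right)^{2}\right)\right)^{2} = \left(\left(- \frac{1}{2} - 14\right) + \left(6 + 2 \cdot 1225\right)\right)^{2} = \left(- \frac{29}{2} + \left(6 + 2450\right)\right)^{2} = \left(- \frac{29}{2} + 2456\right)^{2} = \left(\frac{4883}{2}\right)^{2} = \frac{23843689}{4}$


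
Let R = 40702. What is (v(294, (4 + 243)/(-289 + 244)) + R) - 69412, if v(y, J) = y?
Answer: -28416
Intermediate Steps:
(v(294, (4 + 243)/(-289 + 244)) + R) - 69412 = (294 + 40702) - 69412 = 40996 - 69412 = -28416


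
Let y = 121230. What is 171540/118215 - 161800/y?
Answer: 3708016/31847121 ≈ 0.11643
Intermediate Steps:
171540/118215 - 161800/y = 171540/118215 - 161800/121230 = 171540*(1/118215) - 161800*1/121230 = 3812/2627 - 16180/12123 = 3708016/31847121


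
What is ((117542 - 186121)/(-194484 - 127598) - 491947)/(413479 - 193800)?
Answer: -158447205075/70754651678 ≈ -2.2394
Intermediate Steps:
((117542 - 186121)/(-194484 - 127598) - 491947)/(413479 - 193800) = (-68579/(-322082) - 491947)/219679 = (-68579*(-1/322082) - 491947)*(1/219679) = (68579/322082 - 491947)*(1/219679) = -158447205075/322082*1/219679 = -158447205075/70754651678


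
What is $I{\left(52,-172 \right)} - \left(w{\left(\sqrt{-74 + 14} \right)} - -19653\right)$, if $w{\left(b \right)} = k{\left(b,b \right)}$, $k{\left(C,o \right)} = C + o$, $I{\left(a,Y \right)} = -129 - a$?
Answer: $-19834 - 4 i \sqrt{15} \approx -19834.0 - 15.492 i$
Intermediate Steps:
$w{\left(b \right)} = 2 b$ ($w{\left(b \right)} = b + b = 2 b$)
$I{\left(52,-172 \right)} - \left(w{\left(\sqrt{-74 + 14} \right)} - -19653\right) = \left(-129 - 52\right) - \left(2 \sqrt{-74 + 14} - -19653\right) = \left(-129 - 52\right) - \left(2 \sqrt{-60} + 19653\right) = -181 - \left(2 \cdot 2 i \sqrt{15} + 19653\right) = -181 - \left(4 i \sqrt{15} + 19653\right) = -181 - \left(19653 + 4 i \sqrt{15}\right) = -19834 - 4 i \sqrt{15}$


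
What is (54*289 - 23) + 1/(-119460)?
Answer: 1861545179/119460 ≈ 15583.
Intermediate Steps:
(54*289 - 23) + 1/(-119460) = (15606 - 23) - 1/119460 = 15583 - 1/119460 = 1861545179/119460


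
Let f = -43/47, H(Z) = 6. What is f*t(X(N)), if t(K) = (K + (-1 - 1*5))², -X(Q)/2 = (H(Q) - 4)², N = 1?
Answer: -8428/47 ≈ -179.32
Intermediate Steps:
X(Q) = -8 (X(Q) = -2*(6 - 4)² = -2*2² = -2*4 = -8)
t(K) = (-6 + K)² (t(K) = (K + (-1 - 5))² = (K - 6)² = (-6 + K)²)
f = -43/47 (f = -43*1/47 = -43/47 ≈ -0.91489)
f*t(X(N)) = -43*(-6 - 8)²/47 = -43/47*(-14)² = -43/47*196 = -8428/47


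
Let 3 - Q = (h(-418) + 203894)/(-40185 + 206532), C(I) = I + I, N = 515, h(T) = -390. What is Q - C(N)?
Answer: -171041873/166347 ≈ -1028.2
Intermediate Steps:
C(I) = 2*I
Q = 295537/166347 (Q = 3 - (-390 + 203894)/(-40185 + 206532) = 3 - 203504/166347 = 295537/166347 ≈ 1.7766)
Q - C(N) = 295537/166347 - 2*515 = 295537/166347 - 1*1030 = 295537/166347 - 1030 = -171041873/166347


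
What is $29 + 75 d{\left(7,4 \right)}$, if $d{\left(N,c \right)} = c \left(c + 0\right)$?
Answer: $1229$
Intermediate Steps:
$d{\left(N,c \right)} = c^{2}$ ($d{\left(N,c \right)} = c c = c^{2}$)
$29 + 75 d{\left(7,4 \right)} = 29 + 75 \cdot 4^{2} = 29 + 75 \cdot 16 = 29 + 1200 = 1229$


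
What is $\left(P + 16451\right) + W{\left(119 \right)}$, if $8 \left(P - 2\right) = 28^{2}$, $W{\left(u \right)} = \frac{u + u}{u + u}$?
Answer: $16552$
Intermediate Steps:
$W{\left(u \right)} = 1$ ($W{\left(u \right)} = \frac{2 u}{2 u} = 2 u \frac{1}{2 u} = 1$)
$P = 100$ ($P = 2 + \frac{28^{2}}{8} = 2 + \frac{1}{8} \cdot 784 = 2 + 98 = 100$)
$\left(P + 16451\right) + W{\left(119 \right)} = \left(100 + 16451\right) + 1 = 16551 + 1 = 16552$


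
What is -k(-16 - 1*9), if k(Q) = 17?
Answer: -17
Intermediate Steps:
-k(-16 - 1*9) = -1*17 = -17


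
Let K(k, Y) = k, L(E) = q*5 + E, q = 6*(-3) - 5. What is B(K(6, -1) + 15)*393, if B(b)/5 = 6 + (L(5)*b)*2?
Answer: -9066510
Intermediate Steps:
q = -23 (q = -18 - 5 = -23)
L(E) = -115 + E (L(E) = -23*5 + E = -115 + E)
B(b) = 30 - 1100*b (B(b) = 5*(6 + ((-115 + 5)*b)*2) = 5*(6 - 110*b*2) = 5*(6 - 220*b) = 30 - 1100*b)
B(K(6, -1) + 15)*393 = (30 - 1100*(6 + 15))*393 = (30 - 1100*21)*393 = (30 - 23100)*393 = -23070*393 = -9066510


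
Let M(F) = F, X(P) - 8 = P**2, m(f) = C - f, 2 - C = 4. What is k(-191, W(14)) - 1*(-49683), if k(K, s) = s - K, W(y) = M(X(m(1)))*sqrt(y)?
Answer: 49874 + 17*sqrt(14) ≈ 49938.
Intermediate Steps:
C = -2 (C = 2 - 1*4 = 2 - 4 = -2)
m(f) = -2 - f
X(P) = 8 + P**2
W(y) = 17*sqrt(y) (W(y) = (8 + (-2 - 1*1)**2)*sqrt(y) = (8 + (-2 - 1)**2)*sqrt(y) = (8 + (-3)**2)*sqrt(y) = (8 + 9)*sqrt(y) = 17*sqrt(y))
k(-191, W(14)) - 1*(-49683) = (17*sqrt(14) - 1*(-191)) - 1*(-49683) = (17*sqrt(14) + 191) + 49683 = (191 + 17*sqrt(14)) + 49683 = 49874 + 17*sqrt(14)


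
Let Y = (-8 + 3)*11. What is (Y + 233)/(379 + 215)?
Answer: 89/297 ≈ 0.29966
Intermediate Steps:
Y = -55 (Y = -5*11 = -55)
(Y + 233)/(379 + 215) = (-55 + 233)/(379 + 215) = 178/594 = (1/594)*178 = 89/297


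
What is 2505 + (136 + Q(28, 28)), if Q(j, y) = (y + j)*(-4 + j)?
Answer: 3985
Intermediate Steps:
Q(j, y) = (-4 + j)*(j + y) (Q(j, y) = (j + y)*(-4 + j) = (-4 + j)*(j + y))
2505 + (136 + Q(28, 28)) = 2505 + (136 + (28² - 4*28 - 4*28 + 28*28)) = 2505 + (136 + (784 - 112 - 112 + 784)) = 2505 + (136 + 1344) = 2505 + 1480 = 3985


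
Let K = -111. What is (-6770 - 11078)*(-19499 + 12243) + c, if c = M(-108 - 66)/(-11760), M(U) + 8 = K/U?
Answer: 12618975774781/97440 ≈ 1.2951e+8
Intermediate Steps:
M(U) = -8 - 111/U
c = 61/97440 (c = (-8 - 111/(-108 - 66))/(-11760) = (-8 - 111/(-174))*(-1/11760) = (-8 - 111*(-1/174))*(-1/11760) = (-8 + 37/58)*(-1/11760) = -427/58*(-1/11760) = 61/97440 ≈ 0.00062603)
(-6770 - 11078)*(-19499 + 12243) + c = (-6770 - 11078)*(-19499 + 12243) + 61/97440 = -17848*(-7256) + 61/97440 = 129505088 + 61/97440 = 12618975774781/97440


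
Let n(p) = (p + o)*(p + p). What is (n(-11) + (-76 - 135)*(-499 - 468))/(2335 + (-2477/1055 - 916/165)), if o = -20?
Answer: 7127291985/81018008 ≈ 87.972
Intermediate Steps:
n(p) = 2*p*(-20 + p) (n(p) = (p - 20)*(p + p) = (-20 + p)*(2*p) = 2*p*(-20 + p))
(n(-11) + (-76 - 135)*(-499 - 468))/(2335 + (-2477/1055 - 916/165)) = (2*(-11)*(-20 - 11) + (-76 - 135)*(-499 - 468))/(2335 + (-2477/1055 - 916/165)) = (2*(-11)*(-31) - 211*(-967))/(2335 + (-2477*1/1055 - 916*1/165)) = (682 + 204037)/(2335 + (-2477/1055 - 916/165)) = 204719/(2335 - 275017/34815) = 204719/(81018008/34815) = 204719*(34815/81018008) = 7127291985/81018008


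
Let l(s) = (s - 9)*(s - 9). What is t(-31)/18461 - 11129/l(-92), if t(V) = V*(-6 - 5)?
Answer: -201973928/188320661 ≈ -1.0725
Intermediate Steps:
t(V) = -11*V (t(V) = V*(-11) = -11*V)
l(s) = (-9 + s)² (l(s) = (-9 + s)*(-9 + s) = (-9 + s)²)
t(-31)/18461 - 11129/l(-92) = -11*(-31)/18461 - 11129/(-9 - 92)² = 341*(1/18461) - 11129/((-101)²) = 341/18461 - 11129/10201 = -201973928/188320661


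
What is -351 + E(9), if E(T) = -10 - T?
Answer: -370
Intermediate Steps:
-351 + E(9) = -351 + (-10 - 1*9) = -351 + (-10 - 9) = -351 - 19 = -370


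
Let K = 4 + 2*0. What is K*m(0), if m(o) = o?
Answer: 0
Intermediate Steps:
K = 4 (K = 4 + 0 = 4)
K*m(0) = 4*0 = 0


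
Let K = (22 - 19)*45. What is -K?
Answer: -135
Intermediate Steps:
K = 135 (K = 3*45 = 135)
-K = -1*135 = -135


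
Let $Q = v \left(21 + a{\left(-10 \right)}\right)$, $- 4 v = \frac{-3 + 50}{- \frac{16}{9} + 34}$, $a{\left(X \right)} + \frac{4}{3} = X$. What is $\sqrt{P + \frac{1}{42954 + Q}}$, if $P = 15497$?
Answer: $\frac{\sqrt{5082308800940353}}{572673} \approx 124.49$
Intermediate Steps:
$a{\left(X \right)} = - \frac{4}{3} + X$
$v = - \frac{423}{1160}$ ($v = - \frac{\left(-3 + 50\right) \frac{1}{- \frac{16}{9} + 34}}{4} = - \frac{47 \frac{1}{\left(-16\right) \frac{1}{9} + 34}}{4} = - \frac{47 \frac{1}{- \frac{16}{9} + 34}}{4} = - \frac{47 \frac{1}{\frac{290}{9}}}{4} = - \frac{47 \cdot \frac{9}{290}}{4} = \left(- \frac{1}{4}\right) \frac{423}{290} = - \frac{423}{1160} \approx -0.36466$)
$Q = - \frac{141}{40}$ ($Q = - \frac{423 \left(21 - \frac{34}{3}\right)}{1160} = \left(- \frac{423}{1160}\right) \frac{29}{3} = - \frac{141}{40} \approx -3.525$)
$\sqrt{P + \frac{1}{42954 + Q}} = \sqrt{15497 + \frac{1}{42954 - \frac{141}{40}}} = \sqrt{15497 + \frac{1}{\frac{1718019}{40}}} = \sqrt{15497 + \frac{40}{1718019}} = \sqrt{\frac{26624140483}{1718019}} = \frac{\sqrt{5082308800940353}}{572673}$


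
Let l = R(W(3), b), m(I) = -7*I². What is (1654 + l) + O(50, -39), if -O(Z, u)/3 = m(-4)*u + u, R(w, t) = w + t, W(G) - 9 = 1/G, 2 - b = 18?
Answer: -34019/3 ≈ -11340.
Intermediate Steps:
b = -16 (b = 2 - 1*18 = 2 - 18 = -16)
W(G) = 9 + 1/G
R(w, t) = t + w
l = -20/3 (l = -16 + (9 + 1/3) = -16 + (9 + ⅓) = -16 + 28/3 = -20/3 ≈ -6.6667)
O(Z, u) = 333*u (O(Z, u) = -3*((-7*(-4)²)*u + u) = -3*((-7*16)*u + u) = -3*(-112*u + u) = -(-333)*u = 333*u)
(1654 + l) + O(50, -39) = (1654 - 20/3) + 333*(-39) = 4942/3 - 12987 = -34019/3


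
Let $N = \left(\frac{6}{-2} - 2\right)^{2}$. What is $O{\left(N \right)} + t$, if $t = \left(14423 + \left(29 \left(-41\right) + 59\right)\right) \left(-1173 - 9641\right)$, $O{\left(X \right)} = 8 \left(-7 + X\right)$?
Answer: $-143750358$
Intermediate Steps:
$N = 25$ ($N = \left(6 \left(- \frac{1}{2}\right) - 2\right)^{2} = \left(-3 - 2\right)^{2} = \left(-5\right)^{2} = 25$)
$O{\left(X \right)} = -56 + 8 X$
$t = -143750502$ ($t = \left(14423 + \left(-1189 + 59\right)\right) \left(-10814\right) = \left(14423 - 1130\right) \left(-10814\right) = 13293 \left(-10814\right) = -143750502$)
$O{\left(N \right)} + t = \left(-56 + 8 \cdot 25\right) - 143750502 = \left(-56 + 200\right) - 143750502 = 144 - 143750502 = -143750358$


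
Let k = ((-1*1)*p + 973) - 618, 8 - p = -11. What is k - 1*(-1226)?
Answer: 1562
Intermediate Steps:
p = 19 (p = 8 - 1*(-11) = 8 + 11 = 19)
k = 336 (k = (-1*1*19 + 973) - 618 = (-1*19 + 973) - 618 = (-19 + 973) - 618 = 954 - 618 = 336)
k - 1*(-1226) = 336 - 1*(-1226) = 336 + 1226 = 1562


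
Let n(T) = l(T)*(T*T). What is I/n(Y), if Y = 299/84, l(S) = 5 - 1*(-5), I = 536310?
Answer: 378420336/89401 ≈ 4232.8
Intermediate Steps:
l(S) = 10 (l(S) = 5 + 5 = 10)
Y = 299/84 (Y = 299*(1/84) = 299/84 ≈ 3.5595)
n(T) = 10*T**2 (n(T) = 10*(T*T) = 10*T**2)
I/n(Y) = 536310/((10*(299/84)**2)) = 536310/((10*(89401/7056))) = 536310/(447005/3528) = 536310*(3528/447005) = 378420336/89401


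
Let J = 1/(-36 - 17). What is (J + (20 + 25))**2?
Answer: 5683456/2809 ≈ 2023.3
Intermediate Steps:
J = -1/53 (J = 1/(-53) = -1/53 ≈ -0.018868)
(J + (20 + 25))**2 = (-1/53 + (20 + 25))**2 = (-1/53 + 45)**2 = (2384/53)**2 = 5683456/2809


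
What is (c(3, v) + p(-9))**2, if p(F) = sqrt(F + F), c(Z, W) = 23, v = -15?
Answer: 511 + 138*I*sqrt(2) ≈ 511.0 + 195.16*I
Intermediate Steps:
p(F) = sqrt(2)*sqrt(F) (p(F) = sqrt(2*F) = sqrt(2)*sqrt(F))
(c(3, v) + p(-9))**2 = (23 + sqrt(2)*sqrt(-9))**2 = (23 + sqrt(2)*(3*I))**2 = (23 + 3*I*sqrt(2))**2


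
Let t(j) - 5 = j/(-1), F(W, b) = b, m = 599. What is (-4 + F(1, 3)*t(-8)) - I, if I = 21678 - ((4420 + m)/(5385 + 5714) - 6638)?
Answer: -313885800/11099 ≈ -28281.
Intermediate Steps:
I = 314274265/11099 (I = 21678 - ((4420 + 599)/(5385 + 5714) - 6638) = 21678 - (5019/11099 - 6638) = 21678 - 1*(-73670143/11099) = 21678 + 73670143/11099 = 314274265/11099 ≈ 28316.)
t(j) = 5 - j (t(j) = 5 + j/(-1) = 5 + j*(-1) = 5 - j)
(-4 + F(1, 3)*t(-8)) - I = (-4 + 3*(5 - 1*(-8))) - 1*314274265/11099 = (-4 + 3*(5 + 8)) - 314274265/11099 = (-4 + 3*13) - 314274265/11099 = (-4 + 39) - 314274265/11099 = 35 - 314274265/11099 = -313885800/11099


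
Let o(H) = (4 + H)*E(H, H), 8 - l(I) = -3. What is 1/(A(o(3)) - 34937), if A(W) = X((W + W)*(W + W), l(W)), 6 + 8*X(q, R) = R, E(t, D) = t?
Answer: -8/279491 ≈ -2.8623e-5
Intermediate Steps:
l(I) = 11 (l(I) = 8 - 1*(-3) = 8 + 3 = 11)
X(q, R) = -¾ + R/8
o(H) = H*(4 + H) (o(H) = (4 + H)*H = H*(4 + H))
A(W) = 5/8 (A(W) = -¾ + (⅛)*11 = -¾ + 11/8 = 5/8)
1/(A(o(3)) - 34937) = 1/(5/8 - 34937) = 1/(-279491/8) = -8/279491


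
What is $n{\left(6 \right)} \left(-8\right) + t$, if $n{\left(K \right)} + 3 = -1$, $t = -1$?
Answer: $31$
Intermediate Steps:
$n{\left(K \right)} = -4$ ($n{\left(K \right)} = -3 - 1 = -4$)
$n{\left(6 \right)} \left(-8\right) + t = \left(-4\right) \left(-8\right) - 1 = 32 - 1 = 31$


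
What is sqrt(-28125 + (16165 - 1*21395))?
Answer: I*sqrt(33355) ≈ 182.63*I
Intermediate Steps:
sqrt(-28125 + (16165 - 1*21395)) = sqrt(-28125 + (16165 - 21395)) = sqrt(-28125 - 5230) = sqrt(-33355) = I*sqrt(33355)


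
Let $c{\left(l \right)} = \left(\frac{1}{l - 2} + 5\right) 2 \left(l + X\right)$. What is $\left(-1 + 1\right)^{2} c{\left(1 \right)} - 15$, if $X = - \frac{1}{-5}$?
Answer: $-15$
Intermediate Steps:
$X = \frac{1}{5}$ ($X = \left(-1\right) \left(- \frac{1}{5}\right) = \frac{1}{5} \approx 0.2$)
$c{\left(l \right)} = \left(5 + \frac{1}{-2 + l}\right) \left(\frac{2}{5} + 2 l\right)$ ($c{\left(l \right)} = \left(\frac{1}{l - 2} + 5\right) 2 \left(l + \frac{1}{5}\right) = \left(\frac{1}{-2 + l} + 5\right) 2 \left(\frac{1}{5} + l\right) = \left(5 + \frac{1}{-2 + l}\right) \left(\frac{2}{5} + 2 l\right)$)
$\left(-1 + 1\right)^{2} c{\left(1 \right)} - 15 = \left(-1 + 1\right)^{2} \frac{2 \left(-9 - 40 + 25 \cdot 1^{2}\right)}{5 \left(-2 + 1\right)} - 15 = 0^{2} \frac{2 \left(-9 - 40 + 25 \cdot 1\right)}{5 \left(-1\right)} - 15 = 0 \cdot \frac{2}{5} \left(-1\right) \left(-9 - 40 + 25\right) - 15 = 0 \cdot \frac{2}{5} \left(-1\right) \left(-24\right) - 15 = 0 \cdot \frac{48}{5} - 15 = 0 - 15 = -15$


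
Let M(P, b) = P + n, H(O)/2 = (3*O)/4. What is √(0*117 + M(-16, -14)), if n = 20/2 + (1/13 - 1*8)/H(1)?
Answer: 2*I*√4290/39 ≈ 3.3589*I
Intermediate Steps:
H(O) = 3*O/2 (H(O) = 2*((3*O)/4) = 2*((3*O)*(¼)) = 2*(3*O/4) = 3*O/2)
n = 184/39 (n = 20/2 + (1/13 - 1*8)/(((3/2)*1)) = 20*(½) + (1/13 - 8)/(3/2) = 10 - 103/13*⅔ = 10 - 206/39 = 184/39 ≈ 4.7179)
M(P, b) = 184/39 + P (M(P, b) = P + 184/39 = 184/39 + P)
√(0*117 + M(-16, -14)) = √(0*117 + (184/39 - 16)) = √(0 - 440/39) = √(-440/39) = 2*I*√4290/39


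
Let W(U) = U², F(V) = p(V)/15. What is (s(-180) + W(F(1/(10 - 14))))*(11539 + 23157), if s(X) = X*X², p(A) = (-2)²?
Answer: -45528090644864/225 ≈ -2.0235e+11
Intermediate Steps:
p(A) = 4
s(X) = X³
F(V) = 4/15
(s(-180) + W(F(1/(10 - 14))))*(11539 + 23157) = ((-180)³ + (4/15)²)*(11539 + 23157) = (-5832000 + 16/225)*34696 = -1312199984/225*34696 = -45528090644864/225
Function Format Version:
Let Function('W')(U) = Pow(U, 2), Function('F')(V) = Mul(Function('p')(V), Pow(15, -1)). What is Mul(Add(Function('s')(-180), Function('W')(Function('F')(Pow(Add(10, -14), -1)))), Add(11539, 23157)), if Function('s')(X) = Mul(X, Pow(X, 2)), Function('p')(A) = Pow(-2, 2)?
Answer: Rational(-45528090644864, 225) ≈ -2.0235e+11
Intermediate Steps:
Function('p')(A) = 4
Function('s')(X) = Pow(X, 3)
Function('F')(V) = Rational(4, 15) (Function('F')(V) = Mul(4, Pow(15, -1)) = Mul(4, Rational(1, 15)) = Rational(4, 15))
Mul(Add(Function('s')(-180), Function('W')(Function('F')(Pow(Add(10, -14), -1)))), Add(11539, 23157)) = Mul(Add(Pow(-180, 3), Pow(Rational(4, 15), 2)), Add(11539, 23157)) = Mul(Add(-5832000, Rational(16, 225)), 34696) = Mul(Rational(-1312199984, 225), 34696) = Rational(-45528090644864, 225)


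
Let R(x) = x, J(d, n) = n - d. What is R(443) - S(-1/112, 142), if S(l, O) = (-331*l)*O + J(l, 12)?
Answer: 1269/112 ≈ 11.330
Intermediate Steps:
S(l, O) = 12 - l - 331*O*l (S(l, O) = (-331*l)*O + (12 - l) = -331*O*l + (12 - l) = 12 - l - 331*O*l)
R(443) - S(-1/112, 142) = 443 - (12 - (-1)/112 - 331*142*(-1/112)) = 443 - (12 - (-1)/112 - 331*142*(-1*1/112)) = 443 - (12 - 1*(-1/112) - 331*142*(-1/112)) = 443 - (12 + 1/112 + 23501/56) = 443 - 1*48347/112 = 443 - 48347/112 = 1269/112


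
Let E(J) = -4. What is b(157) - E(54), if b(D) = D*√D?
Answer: 4 + 157*√157 ≈ 1971.2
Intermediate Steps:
b(D) = D^(3/2)
b(157) - E(54) = 157^(3/2) - 1*(-4) = 157*√157 + 4 = 4 + 157*√157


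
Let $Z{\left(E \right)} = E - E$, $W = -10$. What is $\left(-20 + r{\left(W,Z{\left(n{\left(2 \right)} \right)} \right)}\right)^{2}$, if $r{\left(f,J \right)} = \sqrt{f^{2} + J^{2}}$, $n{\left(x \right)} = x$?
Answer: $100$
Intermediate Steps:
$Z{\left(E \right)} = 0$
$r{\left(f,J \right)} = \sqrt{J^{2} + f^{2}}$
$\left(-20 + r{\left(W,Z{\left(n{\left(2 \right)} \right)} \right)}\right)^{2} = \left(-20 + \sqrt{0^{2} + \left(-10\right)^{2}}\right)^{2} = \left(-20 + \sqrt{0 + 100}\right)^{2} = \left(-20 + \sqrt{100}\right)^{2} = \left(-20 + 10\right)^{2} = \left(-10\right)^{2} = 100$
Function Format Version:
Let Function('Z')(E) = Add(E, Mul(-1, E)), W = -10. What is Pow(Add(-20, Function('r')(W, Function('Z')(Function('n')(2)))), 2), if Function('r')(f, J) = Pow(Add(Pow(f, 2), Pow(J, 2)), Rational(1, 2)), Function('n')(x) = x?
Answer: 100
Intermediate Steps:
Function('Z')(E) = 0
Function('r')(f, J) = Pow(Add(Pow(J, 2), Pow(f, 2)), Rational(1, 2))
Pow(Add(-20, Function('r')(W, Function('Z')(Function('n')(2)))), 2) = Pow(Add(-20, Pow(Add(Pow(0, 2), Pow(-10, 2)), Rational(1, 2))), 2) = Pow(Add(-20, Pow(Add(0, 100), Rational(1, 2))), 2) = Pow(Add(-20, Pow(100, Rational(1, 2))), 2) = Pow(Add(-20, 10), 2) = Pow(-10, 2) = 100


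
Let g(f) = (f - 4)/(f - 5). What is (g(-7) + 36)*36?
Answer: 1329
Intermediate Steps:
g(f) = (-4 + f)/(-5 + f)
(g(-7) + 36)*36 = ((-4 - 7)/(-5 - 7) + 36)*36 = (-11/(-12) + 36)*36 = (-1/12*(-11) + 36)*36 = (11/12 + 36)*36 = (443/12)*36 = 1329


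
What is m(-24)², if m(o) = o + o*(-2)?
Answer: 576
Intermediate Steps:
m(o) = -o (m(o) = o - 2*o = -o)
m(-24)² = (-1*(-24))² = 24² = 576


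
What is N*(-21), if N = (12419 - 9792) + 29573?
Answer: -676200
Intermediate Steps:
N = 32200 (N = 2627 + 29573 = 32200)
N*(-21) = 32200*(-21) = -676200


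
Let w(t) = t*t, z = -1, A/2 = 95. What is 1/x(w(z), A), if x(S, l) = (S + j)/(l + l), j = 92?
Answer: 380/93 ≈ 4.0860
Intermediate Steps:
A = 190 (A = 2*95 = 190)
w(t) = t²
x(S, l) = (92 + S)/(2*l) (x(S, l) = (S + 92)/(l + l) = (92 + S)/((2*l)) = (92 + S)*(1/(2*l)) = (92 + S)/(2*l))
1/x(w(z), A) = 1/((½)*(92 + (-1)²)/190) = 1/((½)*(1/190)*(92 + 1)) = 1/((½)*(1/190)*93) = 1/(93/380) = 380/93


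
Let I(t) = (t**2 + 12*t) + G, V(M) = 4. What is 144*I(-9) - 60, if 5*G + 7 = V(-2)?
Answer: -20172/5 ≈ -4034.4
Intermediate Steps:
G = -3/5 (G = -7/5 + (1/5)*4 = -7/5 + 4/5 = -3/5 ≈ -0.60000)
I(t) = -3/5 + t**2 + 12*t (I(t) = (t**2 + 12*t) - 3/5 = -3/5 + t**2 + 12*t)
144*I(-9) - 60 = 144*(-3/5 + (-9)**2 + 12*(-9)) - 60 = 144*(-3/5 + 81 - 108) - 60 = 144*(-138/5) - 60 = -19872/5 - 60 = -20172/5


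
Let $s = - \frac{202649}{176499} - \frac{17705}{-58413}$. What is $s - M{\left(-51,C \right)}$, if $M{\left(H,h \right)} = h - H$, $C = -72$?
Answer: $\frac{69264712195}{3436612029} \approx 20.155$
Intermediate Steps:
$s = - \frac{2904140414}{3436612029}$ ($s = \left(-202649\right) \frac{1}{176499} - - \frac{17705}{58413} = - \frac{202649}{176499} + \frac{17705}{58413} = - \frac{2904140414}{3436612029} \approx -0.84506$)
$s - M{\left(-51,C \right)} = - \frac{2904140414}{3436612029} - \left(-72 - -51\right) = - \frac{2904140414}{3436612029} - \left(-72 + 51\right) = - \frac{2904140414}{3436612029} - -21 = - \frac{2904140414}{3436612029} + 21 = \frac{69264712195}{3436612029}$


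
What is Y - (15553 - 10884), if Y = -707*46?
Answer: -37191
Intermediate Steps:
Y = -32522
Y - (15553 - 10884) = -32522 - (15553 - 10884) = -32522 - 1*4669 = -32522 - 4669 = -37191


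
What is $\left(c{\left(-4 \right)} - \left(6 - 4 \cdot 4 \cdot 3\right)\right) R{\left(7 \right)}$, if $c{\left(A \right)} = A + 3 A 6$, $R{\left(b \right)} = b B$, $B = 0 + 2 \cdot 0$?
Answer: $0$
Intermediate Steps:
$B = 0$ ($B = 0 + 0 = 0$)
$R{\left(b \right)} = 0$ ($R{\left(b \right)} = b 0 = 0$)
$c{\left(A \right)} = 19 A$ ($c{\left(A \right)} = A + 3 \cdot 6 A = A + 18 A = 19 A$)
$\left(c{\left(-4 \right)} - \left(6 - 4 \cdot 4 \cdot 3\right)\right) R{\left(7 \right)} = \left(19 \left(-4\right) - \left(6 - 4 \cdot 4 \cdot 3\right)\right) 0 = \left(-76 + \left(16 \cdot 3 - 6\right)\right) 0 = \left(-76 + \left(48 - 6\right)\right) 0 = \left(-76 + 42\right) 0 = \left(-34\right) 0 = 0$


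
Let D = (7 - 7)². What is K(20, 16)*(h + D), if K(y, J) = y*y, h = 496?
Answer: 198400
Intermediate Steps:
K(y, J) = y²
D = 0 (D = 0² = 0)
K(20, 16)*(h + D) = 20²*(496 + 0) = 400*496 = 198400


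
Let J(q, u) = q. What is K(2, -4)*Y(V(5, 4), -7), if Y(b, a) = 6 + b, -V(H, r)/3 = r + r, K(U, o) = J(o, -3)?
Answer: 72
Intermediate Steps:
K(U, o) = o
V(H, r) = -6*r (V(H, r) = -3*(r + r) = -6*r)
K(2, -4)*Y(V(5, 4), -7) = -4*(6 - 6*4) = -4*(6 - 24) = -4*(-18) = 72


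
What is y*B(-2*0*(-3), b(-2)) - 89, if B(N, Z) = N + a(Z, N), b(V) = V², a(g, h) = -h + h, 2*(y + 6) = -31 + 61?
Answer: -89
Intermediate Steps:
y = 9 (y = -6 + (-31 + 61)/2 = -6 + (½)*30 = -6 + 15 = 9)
a(g, h) = 0
B(N, Z) = N (B(N, Z) = N + 0 = N)
y*B(-2*0*(-3), b(-2)) - 89 = 9*(-2*0*(-3)) - 89 = 9*(0*(-3)) - 89 = 9*0 - 89 = 0 - 89 = -89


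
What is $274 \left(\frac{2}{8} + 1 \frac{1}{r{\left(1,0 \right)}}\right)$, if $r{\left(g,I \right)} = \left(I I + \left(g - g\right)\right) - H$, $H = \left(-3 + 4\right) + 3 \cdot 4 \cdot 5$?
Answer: $\frac{7809}{122} \approx 64.008$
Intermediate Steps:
$H = 61$ ($H = 1 + 12 \cdot 5 = 1 + 60 = 61$)
$r{\left(g,I \right)} = -61 + I^{2}$ ($r{\left(g,I \right)} = \left(I I + \left(g - g\right)\right) - 61 = \left(I^{2} + 0\right) - 61 = I^{2} - 61 = -61 + I^{2}$)
$274 \left(\frac{2}{8} + 1 \frac{1}{r{\left(1,0 \right)}}\right) = 274 \left(\frac{2}{8} + 1 \frac{1}{-61 + 0^{2}}\right) = 274 \left(2 \cdot \frac{1}{8} + 1 \frac{1}{-61 + 0}\right) = 274 \left(\frac{1}{4} + 1 \frac{1}{-61}\right) = 274 \left(\frac{1}{4} + 1 \left(- \frac{1}{61}\right)\right) = 274 \left(\frac{1}{4} - \frac{1}{61}\right) = 274 \cdot \frac{57}{244} = \frac{7809}{122}$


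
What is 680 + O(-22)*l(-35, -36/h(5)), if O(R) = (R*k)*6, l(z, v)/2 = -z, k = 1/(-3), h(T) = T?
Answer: 3760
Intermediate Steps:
k = -⅓ (k = 1*(-⅓) = -⅓ ≈ -0.33333)
l(z, v) = -2*z (l(z, v) = 2*(-z) = -2*z)
O(R) = -2*R (O(R) = (R*(-⅓))*6 = -R/3*6 = -2*R)
680 + O(-22)*l(-35, -36/h(5)) = 680 + (-2*(-22))*(-2*(-35)) = 680 + 44*70 = 680 + 3080 = 3760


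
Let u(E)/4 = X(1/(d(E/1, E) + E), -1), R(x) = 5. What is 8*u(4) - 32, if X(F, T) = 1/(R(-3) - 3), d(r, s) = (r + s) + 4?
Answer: -16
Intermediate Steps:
d(r, s) = 4 + r + s
X(F, T) = 1/2 (X(F, T) = 1/(5 - 3) = 1/2)
u(E) = 2 (u(E) = 4*(1/2) = 2)
8*u(4) - 32 = 8*2 - 32 = 16 - 32 = -16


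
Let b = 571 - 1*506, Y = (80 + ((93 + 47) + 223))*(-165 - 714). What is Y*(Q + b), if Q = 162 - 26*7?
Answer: -17522865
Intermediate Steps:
Q = -20 (Q = 162 - 182 = -20)
Y = -389397 (Y = (80 + (140 + 223))*(-879) = (80 + 363)*(-879) = 443*(-879) = -389397)
b = 65 (b = 571 - 506 = 65)
Y*(Q + b) = -389397*(-20 + 65) = -389397*45 = -17522865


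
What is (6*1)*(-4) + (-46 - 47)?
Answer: -117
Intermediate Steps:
(6*1)*(-4) + (-46 - 47) = 6*(-4) - 93 = -24 - 93 = -117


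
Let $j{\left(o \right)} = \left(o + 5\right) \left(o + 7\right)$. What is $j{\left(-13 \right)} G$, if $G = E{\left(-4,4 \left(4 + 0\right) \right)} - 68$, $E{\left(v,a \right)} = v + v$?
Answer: $-3648$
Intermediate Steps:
$j{\left(o \right)} = \left(5 + o\right) \left(7 + o\right)$
$E{\left(v,a \right)} = 2 v$
$G = -76$ ($G = 2 \left(-4\right) - 68 = -8 - 68 = -76$)
$j{\left(-13 \right)} G = \left(35 + \left(-13\right)^{2} + 12 \left(-13\right)\right) \left(-76\right) = \left(35 + 169 - 156\right) \left(-76\right) = 48 \left(-76\right) = -3648$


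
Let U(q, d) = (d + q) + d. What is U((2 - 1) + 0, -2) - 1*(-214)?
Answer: 211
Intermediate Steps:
U(q, d) = q + 2*d
U((2 - 1) + 0, -2) - 1*(-214) = (((2 - 1) + 0) + 2*(-2)) - 1*(-214) = ((1 + 0) - 4) + 214 = (1 - 4) + 214 = -3 + 214 = 211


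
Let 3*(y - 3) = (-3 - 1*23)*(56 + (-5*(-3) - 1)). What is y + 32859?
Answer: 96766/3 ≈ 32255.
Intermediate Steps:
y = -1811/3 (y = 3 + ((-3 - 1*23)*(56 + (-5*(-3) - 1)))/3 = 3 + ((-3 - 23)*(56 + (15 - 1)))/3 = 3 + (-26*(56 + 14))/3 = 3 + (-26*70)/3 = 3 + (⅓)*(-1820) = 3 - 1820/3 = -1811/3 ≈ -603.67)
y + 32859 = -1811/3 + 32859 = 96766/3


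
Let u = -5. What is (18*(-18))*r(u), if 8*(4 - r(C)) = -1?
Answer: -2673/2 ≈ -1336.5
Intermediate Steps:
r(C) = 33/8 (r(C) = 4 - 1/8*(-1) = 4 + 1/8 = 33/8)
(18*(-18))*r(u) = (18*(-18))*(33/8) = -324*33/8 = -2673/2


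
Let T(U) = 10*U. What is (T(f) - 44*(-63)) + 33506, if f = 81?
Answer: 37088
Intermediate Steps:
(T(f) - 44*(-63)) + 33506 = (10*81 - 44*(-63)) + 33506 = (810 + 2772) + 33506 = 3582 + 33506 = 37088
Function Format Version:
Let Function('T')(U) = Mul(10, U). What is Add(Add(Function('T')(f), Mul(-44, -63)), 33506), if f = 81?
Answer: 37088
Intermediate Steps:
Add(Add(Function('T')(f), Mul(-44, -63)), 33506) = Add(Add(Mul(10, 81), Mul(-44, -63)), 33506) = Add(Add(810, 2772), 33506) = Add(3582, 33506) = 37088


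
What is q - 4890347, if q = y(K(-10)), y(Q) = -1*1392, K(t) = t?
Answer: -4891739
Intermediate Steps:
y(Q) = -1392
q = -1392
q - 4890347 = -1392 - 4890347 = -4891739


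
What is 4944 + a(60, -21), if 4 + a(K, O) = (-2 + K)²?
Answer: 8304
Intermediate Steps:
a(K, O) = -4 + (-2 + K)²
4944 + a(60, -21) = 4944 + 60*(-4 + 60) = 4944 + 60*56 = 4944 + 3360 = 8304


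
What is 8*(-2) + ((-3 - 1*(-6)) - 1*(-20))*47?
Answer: 1065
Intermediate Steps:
8*(-2) + ((-3 - 1*(-6)) - 1*(-20))*47 = -16 + ((-3 + 6) + 20)*47 = -16 + (3 + 20)*47 = -16 + 23*47 = -16 + 1081 = 1065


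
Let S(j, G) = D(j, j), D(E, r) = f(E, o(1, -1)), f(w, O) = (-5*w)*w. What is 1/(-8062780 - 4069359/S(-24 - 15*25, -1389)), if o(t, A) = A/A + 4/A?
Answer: -12635/101873160707 ≈ -1.2403e-7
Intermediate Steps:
o(t, A) = 1 + 4/A
f(w, O) = -5*w²
D(E, r) = -5*E²
S(j, G) = -5*j²
1/(-8062780 - 4069359/S(-24 - 15*25, -1389)) = 1/(-8062780 - 4069359*(-1/(5*(-24 - 15*25)²))) = 1/(-8062780 - 4069359*(-1/(5*(-24 - 375)²))) = 1/(-8062780 - 4069359/((-5*(-399)²))) = 1/(-8062780 - 4069359/((-5*159201))) = 1/(-8062780 - 4069359/(-796005)) = 1/(-8062780 - 4069359*(-1/796005)) = 1/(-8062780 + 64593/12635) = 1/(-101873160707/12635) = -12635/101873160707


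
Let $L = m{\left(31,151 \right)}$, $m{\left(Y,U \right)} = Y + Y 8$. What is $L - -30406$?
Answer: $30685$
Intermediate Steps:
$m{\left(Y,U \right)} = 9 Y$ ($m{\left(Y,U \right)} = Y + 8 Y = 9 Y$)
$L = 279$ ($L = 9 \cdot 31 = 279$)
$L - -30406 = 279 - -30406 = 279 + 30406 = 30685$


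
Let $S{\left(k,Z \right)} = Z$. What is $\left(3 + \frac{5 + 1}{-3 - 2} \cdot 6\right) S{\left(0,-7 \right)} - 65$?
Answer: $- \frac{178}{5} \approx -35.6$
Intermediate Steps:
$\left(3 + \frac{5 + 1}{-3 - 2} \cdot 6\right) S{\left(0,-7 \right)} - 65 = \left(3 + \frac{5 + 1}{-3 - 2} \cdot 6\right) \left(-7\right) - 65 = \left(3 + \frac{6}{-5} \cdot 6\right) \left(-7\right) - 65 = \left(3 + 6 \left(- \frac{1}{5}\right) 6\right) \left(-7\right) - 65 = \left(3 - \frac{36}{5}\right) \left(-7\right) - 65 = \left(- \frac{21}{5}\right) \left(-7\right) - 65 = \frac{147}{5} - 65 = - \frac{178}{5}$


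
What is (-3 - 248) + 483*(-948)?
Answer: -458135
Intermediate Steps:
(-3 - 248) + 483*(-948) = -251 - 457884 = -458135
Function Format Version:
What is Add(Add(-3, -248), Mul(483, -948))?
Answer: -458135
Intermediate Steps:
Add(Add(-3, -248), Mul(483, -948)) = Add(-251, -457884) = -458135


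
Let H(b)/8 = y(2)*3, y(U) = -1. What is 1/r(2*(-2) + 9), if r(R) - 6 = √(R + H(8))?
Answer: 6/55 - I*√19/55 ≈ 0.10909 - 0.079253*I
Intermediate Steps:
H(b) = -24 (H(b) = 8*(-1*3) = 8*(-3) = -24)
r(R) = 6 + √(-24 + R) (r(R) = 6 + √(R - 24) = 6 + √(-24 + R))
1/r(2*(-2) + 9) = 1/(6 + √(-24 + (2*(-2) + 9))) = 1/(6 + √(-24 + (-4 + 9))) = 1/(6 + √(-24 + 5)) = 1/(6 + √(-19)) = 1/(6 + I*√19)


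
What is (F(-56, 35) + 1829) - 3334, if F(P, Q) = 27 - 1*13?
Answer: -1491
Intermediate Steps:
F(P, Q) = 14 (F(P, Q) = 27 - 13 = 14)
(F(-56, 35) + 1829) - 3334 = (14 + 1829) - 3334 = 1843 - 3334 = -1491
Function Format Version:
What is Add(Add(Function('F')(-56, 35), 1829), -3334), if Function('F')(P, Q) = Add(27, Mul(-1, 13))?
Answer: -1491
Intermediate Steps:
Function('F')(P, Q) = 14 (Function('F')(P, Q) = Add(27, -13) = 14)
Add(Add(Function('F')(-56, 35), 1829), -3334) = Add(Add(14, 1829), -3334) = Add(1843, -3334) = -1491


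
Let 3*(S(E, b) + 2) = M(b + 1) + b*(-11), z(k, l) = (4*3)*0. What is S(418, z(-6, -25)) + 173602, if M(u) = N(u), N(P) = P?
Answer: 520801/3 ≈ 1.7360e+5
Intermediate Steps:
z(k, l) = 0 (z(k, l) = 12*0 = 0)
M(u) = u
S(E, b) = -5/3 - 10*b/3 (S(E, b) = -2 + ((b + 1) + b*(-11))/3 = -2 + ((1 + b) - 11*b)/3 = -2 + (1 - 10*b)/3 = -2 + (⅓ - 10*b/3) = -5/3 - 10*b/3)
S(418, z(-6, -25)) + 173602 = (-5/3 - 10/3*0) + 173602 = (-5/3 + 0) + 173602 = -5/3 + 173602 = 520801/3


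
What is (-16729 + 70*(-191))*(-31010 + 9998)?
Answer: 632440188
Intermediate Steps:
(-16729 + 70*(-191))*(-31010 + 9998) = (-16729 - 13370)*(-21012) = -30099*(-21012) = 632440188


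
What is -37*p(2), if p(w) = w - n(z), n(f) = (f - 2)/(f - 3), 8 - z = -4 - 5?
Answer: -481/14 ≈ -34.357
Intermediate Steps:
z = 17 (z = 8 - (-4 - 5) = 8 - 1*(-9) = 8 + 9 = 17)
n(f) = (-2 + f)/(-3 + f)
p(w) = -15/14 + w (p(w) = w - (-2 + 17)/(-3 + 17) = w - 15/14 = -15/14 + w)
-37*p(2) = -37*(-15/14 + 2) = -37*13/14 = -481/14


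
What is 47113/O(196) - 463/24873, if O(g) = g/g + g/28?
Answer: 1171837945/198984 ≈ 5889.1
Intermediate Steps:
O(g) = 1 + g/28 (O(g) = 1 + g*(1/28) = 1 + g/28)
47113/O(196) - 463/24873 = 47113/(1 + (1/28)*196) - 463/24873 = 47113/(1 + 7) - 463*1/24873 = 47113/8 - 463/24873 = 1171837945/198984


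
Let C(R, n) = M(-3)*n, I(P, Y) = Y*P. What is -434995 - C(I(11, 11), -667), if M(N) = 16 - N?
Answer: -422322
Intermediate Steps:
I(P, Y) = P*Y
C(R, n) = 19*n (C(R, n) = (16 - 1*(-3))*n = (16 + 3)*n = 19*n)
-434995 - C(I(11, 11), -667) = -434995 - 19*(-667) = -434995 - 1*(-12673) = -434995 + 12673 = -422322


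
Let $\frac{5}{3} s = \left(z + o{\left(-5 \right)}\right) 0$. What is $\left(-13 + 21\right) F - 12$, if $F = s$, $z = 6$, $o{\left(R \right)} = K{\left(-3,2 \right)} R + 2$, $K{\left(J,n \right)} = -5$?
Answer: $-12$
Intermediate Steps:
$o{\left(R \right)} = 2 - 5 R$ ($o{\left(R \right)} = - 5 R + 2 = 2 - 5 R$)
$s = 0$ ($s = \frac{3 \left(6 + \left(2 - -25\right)\right) 0}{5} = \frac{3 \left(6 + \left(2 + 25\right)\right) 0}{5} = \frac{3 \left(6 + 27\right) 0}{5} = \frac{3 \cdot 33 \cdot 0}{5} = \frac{3}{5} \cdot 0 = 0$)
$F = 0$
$\left(-13 + 21\right) F - 12 = \left(-13 + 21\right) 0 - 12 = 8 \cdot 0 - 12 = 0 - 12 = -12$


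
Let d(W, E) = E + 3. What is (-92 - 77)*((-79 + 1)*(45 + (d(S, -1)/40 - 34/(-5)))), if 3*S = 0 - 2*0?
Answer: 6834867/10 ≈ 6.8349e+5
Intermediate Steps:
S = 0 (S = (0 - 2*0)/3 = (0 + 0)/3 = (⅓)*0 = 0)
d(W, E) = 3 + E
(-92 - 77)*((-79 + 1)*(45 + (d(S, -1)/40 - 34/(-5)))) = (-92 - 77)*((-79 + 1)*(45 + ((3 - 1)/40 - 34/(-5)))) = -(-13182)*(45 + (2*(1/40) - 34*(-⅕))) = -(-13182)*(45 + (1/20 + 34/5)) = -(-13182)*(45 + 137/20) = -(-13182)*1037/20 = -169*(-40443/10) = 6834867/10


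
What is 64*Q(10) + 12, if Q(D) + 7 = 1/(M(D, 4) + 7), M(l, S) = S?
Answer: -4732/11 ≈ -430.18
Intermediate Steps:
Q(D) = -76/11 (Q(D) = -7 + 1/(4 + 7) = -7 + 1/11 = -76/11)
64*Q(10) + 12 = 64*(-76/11) + 12 = -4864/11 + 12 = -4732/11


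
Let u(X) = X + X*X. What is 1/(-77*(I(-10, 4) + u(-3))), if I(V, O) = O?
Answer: -1/770 ≈ -0.0012987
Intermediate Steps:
u(X) = X + X**2
1/(-77*(I(-10, 4) + u(-3))) = 1/(-77*(4 - 3*(1 - 3))) = 1/(-77*(4 - 3*(-2))) = 1/(-77*(4 + 6)) = 1/(-77*10) = 1/(-770) = -1/770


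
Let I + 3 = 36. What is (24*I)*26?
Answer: 20592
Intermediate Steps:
I = 33 (I = -3 + 36 = 33)
(24*I)*26 = (24*33)*26 = 792*26 = 20592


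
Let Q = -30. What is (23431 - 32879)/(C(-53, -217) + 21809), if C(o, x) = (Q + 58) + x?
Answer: -2362/5405 ≈ -0.43700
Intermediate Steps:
C(o, x) = 28 + x (C(o, x) = (-30 + 58) + x = 28 + x)
(23431 - 32879)/(C(-53, -217) + 21809) = (23431 - 32879)/((28 - 217) + 21809) = -9448/(-189 + 21809) = -9448/21620 = -9448*1/21620 = -2362/5405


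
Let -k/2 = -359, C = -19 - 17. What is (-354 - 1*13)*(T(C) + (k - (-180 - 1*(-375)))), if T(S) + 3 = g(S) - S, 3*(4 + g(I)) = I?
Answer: -198180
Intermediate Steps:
g(I) = -4 + I/3
C = -36
k = 718 (k = -2*(-359) = 718)
T(S) = -7 - 2*S/3 (T(S) = -3 + ((-4 + S/3) - S) = -3 + (-4 - 2*S/3) = -7 - 2*S/3)
(-354 - 1*13)*(T(C) + (k - (-180 - 1*(-375)))) = (-354 - 1*13)*((-7 - 2/3*(-36)) + (718 - (-180 - 1*(-375)))) = (-354 - 13)*((-7 + 24) + (718 - (-180 + 375))) = -367*(17 + (718 - 1*195)) = -367*(17 + (718 - 195)) = -367*(17 + 523) = -367*540 = -198180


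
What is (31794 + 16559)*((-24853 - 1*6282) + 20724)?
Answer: -503403083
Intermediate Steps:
(31794 + 16559)*((-24853 - 1*6282) + 20724) = 48353*((-24853 - 6282) + 20724) = 48353*(-31135 + 20724) = 48353*(-10411) = -503403083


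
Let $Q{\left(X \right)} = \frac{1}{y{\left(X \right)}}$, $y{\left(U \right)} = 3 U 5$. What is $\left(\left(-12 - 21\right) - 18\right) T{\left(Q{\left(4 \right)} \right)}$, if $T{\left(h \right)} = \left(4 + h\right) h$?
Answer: $- \frac{4097}{1200} \approx -3.4142$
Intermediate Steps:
$y{\left(U \right)} = 15 U$
$Q{\left(X \right)} = \frac{1}{15 X}$
$T{\left(h \right)} = h \left(4 + h\right)$
$\left(\left(-12 - 21\right) - 18\right) T{\left(Q{\left(4 \right)} \right)} = \left(\left(-12 - 21\right) - 18\right) \frac{1}{15 \cdot 4} \left(4 + \frac{1}{15 \cdot 4}\right) = \left(-33 - 18\right) \frac{1}{15} \cdot \frac{1}{4} \left(4 + \frac{1}{15} \cdot \frac{1}{4}\right) = - 51 \frac{4 + \frac{1}{60}}{60} = - 51 \cdot \frac{1}{60} \cdot \frac{241}{60} = \left(-51\right) \frac{241}{3600} = - \frac{4097}{1200}$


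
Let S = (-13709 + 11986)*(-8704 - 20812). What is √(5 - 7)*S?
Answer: 50856068*I*√2 ≈ 7.1921e+7*I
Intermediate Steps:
S = 50856068 (S = -1723*(-29516) = 50856068)
√(5 - 7)*S = √(5 - 7)*50856068 = √(-2)*50856068 = (I*√2)*50856068 = 50856068*I*√2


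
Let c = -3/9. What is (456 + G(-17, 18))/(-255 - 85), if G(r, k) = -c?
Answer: -1369/1020 ≈ -1.3422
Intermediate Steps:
c = -⅓ (c = -3*⅑ = -⅓ ≈ -0.33333)
G(r, k) = ⅓ (G(r, k) = -1*(-⅓) = ⅓)
(456 + G(-17, 18))/(-255 - 85) = (456 + ⅓)/(-255 - 85) = (1369/3)/(-340) = (1369/3)*(-1/340) = -1369/1020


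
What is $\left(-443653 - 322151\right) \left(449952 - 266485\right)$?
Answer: $-140499762468$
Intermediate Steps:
$\left(-443653 - 322151\right) \left(449952 - 266485\right) = \left(-443653 - 322151\right) 183467 = \left(-765804\right) 183467 = -140499762468$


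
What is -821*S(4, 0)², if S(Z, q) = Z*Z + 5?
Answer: -362061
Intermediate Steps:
S(Z, q) = 5 + Z² (S(Z, q) = Z² + 5 = 5 + Z²)
-821*S(4, 0)² = -821*(5 + 4²)² = -821*(5 + 16)² = -821*21² = -821*441 = -362061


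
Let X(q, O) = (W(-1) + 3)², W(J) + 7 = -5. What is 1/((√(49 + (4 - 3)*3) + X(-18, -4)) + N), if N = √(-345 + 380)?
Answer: 1/(81 + √35 + 2*√13) ≈ 0.010624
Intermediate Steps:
W(J) = -12 (W(J) = -7 - 5 = -12)
X(q, O) = 81 (X(q, O) = (-12 + 3)² = (-9)² = 81)
N = √35 ≈ 5.9161
1/((√(49 + (4 - 3)*3) + X(-18, -4)) + N) = 1/((√(49 + (4 - 3)*3) + 81) + √35) = 1/((√(49 + 1*3) + 81) + √35) = 1/((√(49 + 3) + 81) + √35) = 1/((√52 + 81) + √35) = 1/((2*√13 + 81) + √35) = 1/((81 + 2*√13) + √35) = 1/(81 + √35 + 2*√13)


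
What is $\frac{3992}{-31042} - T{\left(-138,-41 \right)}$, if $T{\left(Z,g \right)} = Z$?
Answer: $\frac{2139902}{15521} \approx 137.87$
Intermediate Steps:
$\frac{3992}{-31042} - T{\left(-138,-41 \right)} = \frac{3992}{-31042} - -138 = 3992 \left(- \frac{1}{31042}\right) + 138 = - \frac{1996}{15521} + 138 = \frac{2139902}{15521}$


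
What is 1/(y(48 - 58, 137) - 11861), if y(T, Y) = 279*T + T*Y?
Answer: -1/16021 ≈ -6.2418e-5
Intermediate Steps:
1/(y(48 - 58, 137) - 11861) = 1/((48 - 58)*(279 + 137) - 11861) = 1/(-10*416 - 11861) = 1/(-4160 - 11861) = 1/(-16021) = -1/16021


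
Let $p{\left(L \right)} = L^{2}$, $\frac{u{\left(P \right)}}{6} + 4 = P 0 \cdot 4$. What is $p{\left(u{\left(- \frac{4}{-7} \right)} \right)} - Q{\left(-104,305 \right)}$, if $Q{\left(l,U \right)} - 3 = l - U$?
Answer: $982$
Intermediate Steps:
$Q{\left(l,U \right)} = 3 + l - U$ ($Q{\left(l,U \right)} = 3 - \left(U - l\right) = 3 + l - U$)
$u{\left(P \right)} = -24$ ($u{\left(P \right)} = -24 + 6 P 0 \cdot 4 = -24 + 6 \cdot 0 \cdot 4 = -24 + 6 \cdot 0 = -24 + 0 = -24$)
$p{\left(u{\left(- \frac{4}{-7} \right)} \right)} - Q{\left(-104,305 \right)} = \left(-24\right)^{2} - \left(3 - 104 - 305\right) = 576 - \left(3 - 104 - 305\right) = 576 - -406 = 576 + 406 = 982$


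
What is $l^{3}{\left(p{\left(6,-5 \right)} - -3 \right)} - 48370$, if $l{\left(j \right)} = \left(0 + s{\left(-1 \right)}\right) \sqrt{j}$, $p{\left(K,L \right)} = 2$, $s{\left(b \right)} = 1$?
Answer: $-48370 + 5 \sqrt{5} \approx -48359.0$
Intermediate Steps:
$l{\left(j \right)} = \sqrt{j}$ ($l{\left(j \right)} = \left(0 + 1\right) \sqrt{j} = 1 \sqrt{j} = \sqrt{j}$)
$l^{3}{\left(p{\left(6,-5 \right)} - -3 \right)} - 48370 = \left(\sqrt{2 - -3}\right)^{3} - 48370 = \left(\sqrt{2 + 3}\right)^{3} - 48370 = \left(\sqrt{5}\right)^{3} - 48370 = 5 \sqrt{5} - 48370 = -48370 + 5 \sqrt{5}$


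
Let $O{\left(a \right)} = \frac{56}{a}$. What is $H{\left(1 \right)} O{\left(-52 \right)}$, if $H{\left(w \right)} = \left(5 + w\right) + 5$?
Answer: $- \frac{154}{13} \approx -11.846$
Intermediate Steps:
$H{\left(w \right)} = 10 + w$
$H{\left(1 \right)} O{\left(-52 \right)} = \left(10 + 1\right) \frac{56}{-52} = 11 \cdot 56 \left(- \frac{1}{52}\right) = 11 \left(- \frac{14}{13}\right) = - \frac{154}{13}$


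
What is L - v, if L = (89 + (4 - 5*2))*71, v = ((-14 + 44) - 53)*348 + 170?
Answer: 13727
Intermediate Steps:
v = -7834 (v = (30 - 53)*348 + 170 = -23*348 + 170 = -8004 + 170 = -7834)
L = 5893 (L = (89 + (4 - 10))*71 = (89 - 6)*71 = 83*71 = 5893)
L - v = 5893 - 1*(-7834) = 5893 + 7834 = 13727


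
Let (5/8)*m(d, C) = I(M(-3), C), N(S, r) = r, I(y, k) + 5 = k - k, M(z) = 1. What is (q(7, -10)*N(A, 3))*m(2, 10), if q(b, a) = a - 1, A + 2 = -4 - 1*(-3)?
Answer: 264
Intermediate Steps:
A = -3 (A = -2 + (-4 - 1*(-3)) = -2 + (-4 + 3) = -2 - 1 = -3)
I(y, k) = -5 (I(y, k) = -5 + (k - k) = -5 + 0 = -5)
m(d, C) = -8 (m(d, C) = (8/5)*(-5) = -8)
q(b, a) = -1 + a
(q(7, -10)*N(A, 3))*m(2, 10) = ((-1 - 10)*3)*(-8) = -11*3*(-8) = -33*(-8) = 264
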